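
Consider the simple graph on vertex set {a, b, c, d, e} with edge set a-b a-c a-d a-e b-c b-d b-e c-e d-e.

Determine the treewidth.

3

A width-3 tree decomposition is:
Bags: B1 = {a, b, c, e}  B2 = {a, b, d, e}
Tree: B1–B2
Each bag holds 4 vertices, so the decomposition has width 3, which upper-bounds the treewidth. Conversely, {a, b, d, e} is a clique of size 4, and the vertices of any clique must share a bag in every tree decomposition; so some bag has ≥ 4 vertices and tw(G) ≥ 3. The upper and lower bounds meet at 3, so that is the treewidth.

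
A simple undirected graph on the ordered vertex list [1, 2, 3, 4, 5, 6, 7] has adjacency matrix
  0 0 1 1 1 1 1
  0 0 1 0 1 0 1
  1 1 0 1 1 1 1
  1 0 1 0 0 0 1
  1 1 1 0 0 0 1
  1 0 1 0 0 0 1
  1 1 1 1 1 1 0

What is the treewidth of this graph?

A width-3 tree decomposition is:
Bags: B1 = {1, 3, 6, 7}  B2 = {1, 3, 4, 7}  B3 = {1, 3, 5, 7}  B4 = {2, 3, 5, 7}
Tree: B1–B2, B2–B3, B3–B4
The largest bag has 4 vertices, giving width 3; this decomposition certifies tw(G) ≤ 3. On the other hand G contains the 4-clique {1, 3, 4, 7}. A clique must lie in a single bag of any decomposition, so no decomposition can have width below 3. Combining the bounds, tw(G) = 3.

3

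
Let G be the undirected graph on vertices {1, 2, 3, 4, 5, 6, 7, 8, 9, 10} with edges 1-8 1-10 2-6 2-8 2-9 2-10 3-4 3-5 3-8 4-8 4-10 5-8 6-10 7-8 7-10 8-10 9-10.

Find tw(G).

A width-2 tree decomposition is:
Bags: B1 = {2, 8, 10}  B2 = {4, 8, 10}  B3 = {2, 6, 10}  B4 = {7, 8, 10}  B5 = {3, 4, 8}  B6 = {2, 9, 10}  B7 = {3, 5, 8}  B8 = {1, 8, 10}
Tree: B1–B2, B1–B3, B2–B4, B2–B5, B3–B6, B5–B7, B1–B8
The largest bag has 3 vertices, giving width 2; this decomposition certifies tw(G) ≤ 2. Conversely, {1, 8, 10} is a clique of size 3, and the vertices of any clique must share a bag in every tree decomposition; so some bag has ≥ 3 vertices and tw(G) ≥ 2. Hence tw(G) = 2 exactly.

2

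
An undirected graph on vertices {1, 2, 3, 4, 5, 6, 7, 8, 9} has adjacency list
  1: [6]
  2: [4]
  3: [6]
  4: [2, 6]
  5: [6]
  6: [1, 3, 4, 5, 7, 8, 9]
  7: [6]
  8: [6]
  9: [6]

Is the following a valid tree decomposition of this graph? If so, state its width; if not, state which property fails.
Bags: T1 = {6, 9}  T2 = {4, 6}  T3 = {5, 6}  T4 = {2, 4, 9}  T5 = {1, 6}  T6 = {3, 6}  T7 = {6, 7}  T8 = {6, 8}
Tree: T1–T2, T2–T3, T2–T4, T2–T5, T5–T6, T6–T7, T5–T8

A tree decomposition must satisfy three properties: every vertex lies in some bag; for every edge, both endpoints lie together in some bag; and for every vertex, the bags containing it form a connected subtree. Here bags containing vertex 9 are not connected in the tree, so the decomposition is invalid.

No — bags containing vertex 9 are not connected in the tree.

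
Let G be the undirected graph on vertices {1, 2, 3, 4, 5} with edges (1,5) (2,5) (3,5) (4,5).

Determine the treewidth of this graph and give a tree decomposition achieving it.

The largest bag has 2 vertices, giving width 1; this decomposition certifies tw(G) ≤ 1. G has an edge, so its treewidth is at least 1. Therefore the treewidth is 1.

Treewidth 1.
One optimal decomposition is:
Bags: B1 = {4, 5}  B2 = {2, 5}  B3 = {3, 5}  B4 = {1, 5}
Tree: B1–B2, B1–B3, B3–B4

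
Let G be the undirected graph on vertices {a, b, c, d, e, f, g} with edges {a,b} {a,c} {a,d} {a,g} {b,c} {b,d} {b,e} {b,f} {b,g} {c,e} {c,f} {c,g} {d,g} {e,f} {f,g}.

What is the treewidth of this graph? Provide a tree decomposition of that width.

Treewidth 3.
One optimal decomposition is:
Bags: B1 = {b, c, f, g}  B2 = {a, b, c, g}  B3 = {b, c, e, f}  B4 = {a, b, d, g}
Tree: B1–B2, B1–B3, B2–B4

The largest bag has 4 vertices, giving width 3; this decomposition certifies tw(G) ≤ 3. Conversely, {a, b, d, g} is a clique of size 4, and the vertices of any clique must share a bag in every tree decomposition; so some bag has ≥ 4 vertices and tw(G) ≥ 3. Therefore the treewidth is 3.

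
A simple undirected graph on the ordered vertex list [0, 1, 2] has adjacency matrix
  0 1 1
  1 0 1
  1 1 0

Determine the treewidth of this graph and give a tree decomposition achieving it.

Treewidth 2.
Bags: B1 = {0, 1, 2}
Tree: (single bag)

With just one bag of size 3, the width is 3 − 1 = 2, so tw(G) ≤ 2. Conversely, {0, 1, 2} is a clique of size 3, and the vertices of any clique must share a bag in every tree decomposition; so some bag has ≥ 3 vertices and tw(G) ≥ 2. Hence tw(G) = 2 exactly.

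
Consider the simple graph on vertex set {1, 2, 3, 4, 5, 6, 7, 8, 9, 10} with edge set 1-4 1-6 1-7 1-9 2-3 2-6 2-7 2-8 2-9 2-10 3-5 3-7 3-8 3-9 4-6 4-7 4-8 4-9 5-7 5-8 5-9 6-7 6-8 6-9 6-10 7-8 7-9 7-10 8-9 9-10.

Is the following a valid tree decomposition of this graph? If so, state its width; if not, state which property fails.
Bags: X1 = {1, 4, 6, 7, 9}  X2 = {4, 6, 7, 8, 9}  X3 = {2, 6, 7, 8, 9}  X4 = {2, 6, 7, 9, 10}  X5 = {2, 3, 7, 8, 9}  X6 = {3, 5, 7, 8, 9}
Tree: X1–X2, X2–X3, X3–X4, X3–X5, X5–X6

Yes; width 4.

Checking the three conditions: (i) the bags cover all of {1, 2, 3, 4, 5, 6, 7, 8, 9, 10}; (ii) for each edge, some bag contains both endpoints; (iii) the bags containing any fixed vertex form a subtree. All hold, so the decomposition is valid with width 5 − 1 = 4.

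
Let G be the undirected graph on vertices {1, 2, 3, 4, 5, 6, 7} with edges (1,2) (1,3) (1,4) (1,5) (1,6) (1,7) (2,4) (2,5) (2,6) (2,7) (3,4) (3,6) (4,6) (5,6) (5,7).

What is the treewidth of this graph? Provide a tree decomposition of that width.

Treewidth 3.
One such decomposition:
Bags: B1 = {1, 2, 4, 6}  B2 = {1, 3, 4, 6}  B3 = {1, 2, 5, 6}  B4 = {1, 2, 5, 7}
Tree: B1–B2, B1–B3, B3–B4

Each bag holds 4 vertices, so the decomposition has width 3, which upper-bounds the treewidth. For the lower bound, the 4 vertices {1, 2, 4, 6} are pairwise adjacent, and any tree decomposition puts a clique entirely inside one bag — forcing width ≥ 3. Hence tw(G) = 3 exactly.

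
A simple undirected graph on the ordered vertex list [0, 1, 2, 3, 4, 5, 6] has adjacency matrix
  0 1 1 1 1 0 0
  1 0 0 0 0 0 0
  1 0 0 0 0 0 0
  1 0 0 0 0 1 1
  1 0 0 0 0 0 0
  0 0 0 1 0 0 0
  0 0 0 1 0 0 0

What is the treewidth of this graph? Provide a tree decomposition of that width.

Every bag has size at most 2, so the width is 2 − 1 = 1 and tw(G) ≤ 1. Any graph with an edge has treewidth ≥ 1, and G has the edge 3–6. Combining the bounds, tw(G) = 1.

Treewidth 1.
One such decomposition:
Bags: B1 = {3, 6}  B2 = {3, 5}  B3 = {0, 3}  B4 = {0, 1}  B5 = {0, 2}  B6 = {0, 4}
Tree: B1–B2, B1–B3, B3–B4, B3–B5, B4–B6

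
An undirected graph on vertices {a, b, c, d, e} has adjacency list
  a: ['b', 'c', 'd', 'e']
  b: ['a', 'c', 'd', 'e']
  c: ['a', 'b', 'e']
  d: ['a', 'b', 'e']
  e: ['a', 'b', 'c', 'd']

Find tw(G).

3

A width-3 tree decomposition is:
Bags: B1 = {a, b, d, e}  B2 = {a, b, c, e}
Tree: B1–B2
Every bag has size at most 4, so the width is 4 − 1 = 3 and tw(G) ≤ 3. On the other hand G contains the 4-clique {a, b, d, e}. A clique must lie in a single bag of any decomposition, so no decomposition can have width below 3. The upper and lower bounds meet at 3, so that is the treewidth.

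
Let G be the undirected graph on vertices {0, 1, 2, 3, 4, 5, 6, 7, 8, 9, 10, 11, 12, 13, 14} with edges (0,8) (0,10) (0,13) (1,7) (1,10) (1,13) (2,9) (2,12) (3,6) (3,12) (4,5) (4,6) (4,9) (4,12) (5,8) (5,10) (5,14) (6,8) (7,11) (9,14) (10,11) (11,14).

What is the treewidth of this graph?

3

A width-3 tree decomposition is:
Bags: B1 = {2, 3, 9, 12}  B2 = {3, 4, 9, 12}  B3 = {3, 4, 6, 9}  B4 = {4, 6, 9, 14}  B5 = {4, 5, 6, 14}  B6 = {5, 6, 8, 14}  B7 = {5, 8, 11, 14}  B8 = {5, 8, 10, 11}  B9 = {0, 8, 10, 11}  B10 = {0, 7, 10, 11}  B11 = {0, 1, 7, 10}  B12 = {0, 1, 7, 13}
Tree: B1–B2, B2–B3, B3–B4, B4–B5, B5–B6, B6–B7, B7–B8, B8–B9, B9–B10, B10–B11, B11–B12
The largest bag has 4 vertices, giving width 3; this decomposition certifies tw(G) ≤ 3. For the lower bound: the 4 vertex sets {2,3,12}, {9}, {4}, {5,6,8,14} are disjoint, each induces a connected subgraph, and every pair is joined by at least one edge of G. Contracting each set to a single vertex therefore yields K_{4} as a minor, and since treewidth is minor-monotone, tw(G) ≥ tw(K_{4}) = 3. Combining the bounds, tw(G) = 3.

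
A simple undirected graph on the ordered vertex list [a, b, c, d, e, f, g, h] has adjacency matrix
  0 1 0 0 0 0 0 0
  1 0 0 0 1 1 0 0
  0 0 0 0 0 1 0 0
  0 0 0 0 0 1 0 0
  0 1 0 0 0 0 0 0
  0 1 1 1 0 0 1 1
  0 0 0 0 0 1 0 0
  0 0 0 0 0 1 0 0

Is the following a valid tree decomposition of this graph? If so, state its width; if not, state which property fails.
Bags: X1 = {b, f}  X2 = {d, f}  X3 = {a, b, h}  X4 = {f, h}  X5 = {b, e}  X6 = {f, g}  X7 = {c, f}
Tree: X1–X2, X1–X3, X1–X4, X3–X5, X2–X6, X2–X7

A tree decomposition must satisfy three properties: every vertex lies in some bag; for every edge, both endpoints lie together in some bag; and for every vertex, the bags containing it form a connected subtree. Here bags containing vertex h are not connected in the tree, so the decomposition is invalid.

No — bags containing vertex h are not connected in the tree.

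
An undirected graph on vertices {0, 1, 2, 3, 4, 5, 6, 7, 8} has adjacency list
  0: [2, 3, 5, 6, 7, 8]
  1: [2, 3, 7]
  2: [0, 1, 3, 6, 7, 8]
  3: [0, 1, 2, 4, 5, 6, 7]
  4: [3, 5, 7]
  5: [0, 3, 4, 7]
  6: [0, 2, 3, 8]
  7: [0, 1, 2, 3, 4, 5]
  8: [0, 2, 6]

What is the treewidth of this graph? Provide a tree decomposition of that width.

The largest bag has 4 vertices, giving width 3; this decomposition certifies tw(G) ≤ 3. For the lower bound, the 4 vertices {0, 2, 6, 8} are pairwise adjacent, and any tree decomposition puts a clique entirely inside one bag — forcing width ≥ 3. Therefore the treewidth is 3.

Treewidth 3.
One optimal decomposition is:
Bags: B1 = {0, 2, 6, 8}  B2 = {0, 2, 3, 6}  B3 = {0, 2, 3, 7}  B4 = {0, 3, 5, 7}  B5 = {1, 2, 3, 7}  B6 = {3, 4, 5, 7}
Tree: B1–B2, B2–B3, B3–B4, B3–B5, B4–B6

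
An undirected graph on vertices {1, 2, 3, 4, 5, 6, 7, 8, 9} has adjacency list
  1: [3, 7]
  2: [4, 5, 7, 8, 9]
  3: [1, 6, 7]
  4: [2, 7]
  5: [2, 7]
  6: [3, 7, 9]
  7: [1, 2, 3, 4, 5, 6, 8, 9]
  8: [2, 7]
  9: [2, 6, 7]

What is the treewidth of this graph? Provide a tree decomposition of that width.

Treewidth 2.
Bags: B1 = {2, 7, 9}  B2 = {2, 7, 8}  B3 = {2, 4, 7}  B4 = {6, 7, 9}  B5 = {3, 6, 7}  B6 = {1, 3, 7}  B7 = {2, 5, 7}
Tree: B1–B2, B1–B3, B1–B4, B4–B5, B5–B6, B3–B7

The largest bag has 3 vertices, giving width 2; this decomposition certifies tw(G) ≤ 2. On the other hand G contains the 3-clique {1, 3, 7}. A clique must lie in a single bag of any decomposition, so no decomposition can have width below 2. The upper and lower bounds meet at 2, so that is the treewidth.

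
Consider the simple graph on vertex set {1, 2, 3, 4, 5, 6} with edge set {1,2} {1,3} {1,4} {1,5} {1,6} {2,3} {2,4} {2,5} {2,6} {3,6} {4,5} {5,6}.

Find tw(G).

3

A width-3 tree decomposition is:
Bags: B1 = {1, 2, 5, 6}  B2 = {1, 2, 4, 5}  B3 = {1, 2, 3, 6}
Tree: B1–B2, B1–B3
Each bag holds 4 vertices, so the decomposition has width 3, which upper-bounds the treewidth. On the other hand G contains the 4-clique {1, 2, 3, 6}. A clique must lie in a single bag of any decomposition, so no decomposition can have width below 3. The upper and lower bounds meet at 3, so that is the treewidth.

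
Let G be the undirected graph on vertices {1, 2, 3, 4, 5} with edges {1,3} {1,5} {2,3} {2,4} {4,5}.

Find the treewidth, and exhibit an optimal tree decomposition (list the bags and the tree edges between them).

Treewidth 2.
One optimal decomposition is:
Bags: B1 = {1, 3, 5}  B2 = {3, 4, 5}  B3 = {2, 3, 4}
Tree: B1–B2, B2–B3

The largest bag has 3 vertices, giving width 2; this decomposition certifies tw(G) ≤ 2. For the lower bound, G contains the cycle 3–1–5–4–2–3, so G is not a forest; only forests have treewidth ≤ 1, hence tw(G) ≥ 2. Hence tw(G) = 2 exactly.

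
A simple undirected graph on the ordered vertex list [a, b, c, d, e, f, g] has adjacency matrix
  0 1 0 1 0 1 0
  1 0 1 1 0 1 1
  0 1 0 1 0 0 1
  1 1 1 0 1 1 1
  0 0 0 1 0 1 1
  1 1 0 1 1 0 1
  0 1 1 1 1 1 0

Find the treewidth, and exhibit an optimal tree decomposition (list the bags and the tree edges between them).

Every bag has size at most 4, so the width is 4 − 1 = 3 and tw(G) ≤ 3. Conversely, {b, c, d, g} is a clique of size 4, and the vertices of any clique must share a bag in every tree decomposition; so some bag has ≥ 4 vertices and tw(G) ≥ 3. The upper and lower bounds meet at 3, so that is the treewidth.

Treewidth 3.
One optimal decomposition is:
Bags: B1 = {b, d, f, g}  B2 = {d, e, f, g}  B3 = {a, b, d, f}  B4 = {b, c, d, g}
Tree: B1–B2, B1–B3, B1–B4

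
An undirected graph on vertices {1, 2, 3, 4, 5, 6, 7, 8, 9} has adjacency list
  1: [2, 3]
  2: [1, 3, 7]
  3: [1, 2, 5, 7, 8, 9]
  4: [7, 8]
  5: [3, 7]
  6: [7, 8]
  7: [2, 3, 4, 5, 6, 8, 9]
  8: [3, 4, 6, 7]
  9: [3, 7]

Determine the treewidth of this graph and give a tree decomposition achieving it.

The largest bag has 3 vertices, giving width 2; this decomposition certifies tw(G) ≤ 2. Conversely, {1, 2, 3} is a clique of size 3, and the vertices of any clique must share a bag in every tree decomposition; so some bag has ≥ 3 vertices and tw(G) ≥ 2. Hence tw(G) = 2 exactly.

Treewidth 2.
One optimal decomposition is:
Bags: B1 = {3, 5, 7}  B2 = {3, 7, 8}  B3 = {2, 3, 7}  B4 = {6, 7, 8}  B5 = {4, 7, 8}  B6 = {3, 7, 9}  B7 = {1, 2, 3}
Tree: B1–B2, B1–B3, B2–B4, B2–B5, B1–B6, B3–B7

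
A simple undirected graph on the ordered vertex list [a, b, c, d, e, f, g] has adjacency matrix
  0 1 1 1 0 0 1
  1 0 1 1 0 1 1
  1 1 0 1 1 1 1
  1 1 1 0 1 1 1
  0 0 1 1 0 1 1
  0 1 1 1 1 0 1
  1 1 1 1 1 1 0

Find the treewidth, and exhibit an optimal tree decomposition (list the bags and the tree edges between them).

Treewidth 4.
Bags: B1 = {c, d, e, f, g}  B2 = {b, c, d, f, g}  B3 = {a, b, c, d, g}
Tree: B1–B2, B2–B3

Each bag holds 5 vertices, so the decomposition has width 4, which upper-bounds the treewidth. Conversely, {c, d, e, f, g} is a clique of size 5, and the vertices of any clique must share a bag in every tree decomposition; so some bag has ≥ 5 vertices and tw(G) ≥ 4. Combining the bounds, tw(G) = 4.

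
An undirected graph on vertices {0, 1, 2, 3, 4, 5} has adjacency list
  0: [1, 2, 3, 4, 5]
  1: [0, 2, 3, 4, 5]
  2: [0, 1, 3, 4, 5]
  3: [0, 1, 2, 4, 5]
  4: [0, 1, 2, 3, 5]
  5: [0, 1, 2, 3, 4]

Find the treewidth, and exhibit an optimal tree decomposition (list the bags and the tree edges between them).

With just one bag of size 6, the width is 6 − 1 = 5, so tw(G) ≤ 5. On the other hand G contains the 6-clique {0, 1, 2, 3, 4, 5}. A clique must lie in a single bag of any decomposition, so no decomposition can have width below 5. Therefore the treewidth is 5.

Treewidth 5.
One such decomposition:
Bags: B1 = {0, 1, 2, 3, 4, 5}
Tree: (single bag)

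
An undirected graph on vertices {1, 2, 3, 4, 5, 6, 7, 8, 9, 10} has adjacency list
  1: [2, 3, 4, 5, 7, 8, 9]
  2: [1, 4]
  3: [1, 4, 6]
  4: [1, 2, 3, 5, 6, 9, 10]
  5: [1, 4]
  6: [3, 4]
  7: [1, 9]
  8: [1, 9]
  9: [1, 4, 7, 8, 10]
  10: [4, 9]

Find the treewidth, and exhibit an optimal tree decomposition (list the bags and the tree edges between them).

Each bag holds 3 vertices, so the decomposition has width 2, which upper-bounds the treewidth. On the other hand G contains the 3-clique {1, 8, 9}. A clique must lie in a single bag of any decomposition, so no decomposition can have width below 2. Combining the bounds, tw(G) = 2.

Treewidth 2.
One optimal decomposition is:
Bags: B1 = {1, 4, 9}  B2 = {4, 9, 10}  B3 = {1, 3, 4}  B4 = {1, 7, 9}  B5 = {1, 4, 5}  B6 = {1, 2, 4}  B7 = {3, 4, 6}  B8 = {1, 8, 9}
Tree: B1–B2, B1–B3, B1–B4, B3–B5, B1–B6, B3–B7, B4–B8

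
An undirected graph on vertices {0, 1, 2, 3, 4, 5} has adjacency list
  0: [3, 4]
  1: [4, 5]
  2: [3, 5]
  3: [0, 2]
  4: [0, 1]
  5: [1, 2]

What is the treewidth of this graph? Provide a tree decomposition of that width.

Treewidth 2.
One such decomposition:
Bags: B1 = {1, 2, 5}  B2 = {1, 2, 3}  B3 = {0, 1, 3}  B4 = {0, 1, 4}
Tree: B1–B2, B2–B3, B3–B4

The largest bag has 3 vertices, giving width 2; this decomposition certifies tw(G) ≤ 2. For the lower bound, G contains the cycle 1–5–2–3–0–4–1, so G is not a forest; only forests have treewidth ≤ 1, hence tw(G) ≥ 2. Combining the bounds, tw(G) = 2.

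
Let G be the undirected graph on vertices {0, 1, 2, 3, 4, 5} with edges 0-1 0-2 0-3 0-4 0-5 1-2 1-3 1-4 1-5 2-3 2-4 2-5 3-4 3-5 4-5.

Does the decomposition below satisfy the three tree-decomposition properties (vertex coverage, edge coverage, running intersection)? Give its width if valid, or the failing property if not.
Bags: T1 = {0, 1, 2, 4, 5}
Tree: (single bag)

A tree decomposition must satisfy three properties: every vertex lies in some bag; for every edge, both endpoints lie together in some bag; and for every vertex, the bags containing it form a connected subtree. Here vertex 3 appears in no bag, so the decomposition is invalid.

No — vertex 3 appears in no bag.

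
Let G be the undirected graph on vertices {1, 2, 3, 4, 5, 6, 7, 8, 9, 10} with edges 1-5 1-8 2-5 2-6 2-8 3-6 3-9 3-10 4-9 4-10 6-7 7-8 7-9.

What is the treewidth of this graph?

A width-2 tree decomposition is:
Bags: B1 = {1, 5, 8}  B2 = {2, 5, 8}  B3 = {2, 7, 8}  B4 = {2, 6, 7}  B5 = {6, 7, 9}  B6 = {3, 6, 9}  B7 = {3, 4, 9}  B8 = {3, 4, 10}
Tree: B1–B2, B2–B3, B3–B4, B4–B5, B5–B6, B6–B7, B7–B8
Each bag holds 3 vertices, so the decomposition has width 2, which upper-bounds the treewidth. For the lower bound, G contains the cycle 1–5–2–8–1, so G is not a forest; only forests have treewidth ≤ 1, hence tw(G) ≥ 2. Combining the bounds, tw(G) = 2.

2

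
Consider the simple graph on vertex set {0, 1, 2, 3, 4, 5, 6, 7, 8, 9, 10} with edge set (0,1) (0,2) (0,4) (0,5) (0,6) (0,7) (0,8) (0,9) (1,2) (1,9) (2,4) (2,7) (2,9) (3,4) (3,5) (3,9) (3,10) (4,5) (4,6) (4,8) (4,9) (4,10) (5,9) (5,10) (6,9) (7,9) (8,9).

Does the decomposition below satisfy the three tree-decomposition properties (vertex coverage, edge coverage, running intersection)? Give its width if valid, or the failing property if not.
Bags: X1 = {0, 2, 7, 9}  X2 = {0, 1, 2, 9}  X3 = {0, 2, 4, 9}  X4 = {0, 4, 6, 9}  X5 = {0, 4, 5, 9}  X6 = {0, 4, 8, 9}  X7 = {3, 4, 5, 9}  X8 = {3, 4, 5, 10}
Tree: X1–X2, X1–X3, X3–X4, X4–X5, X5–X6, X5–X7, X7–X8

Vertex coverage: the bags together contain {0, 1, 2, 3, 4, 5, 6, 7, 8, 9, 10}, the full vertex set. Edge coverage: each edge of G has both endpoints in at least one bag. Running intersection: for every vertex, the bags containing it form a connected subtree. All three properties hold, so this is a valid tree decomposition of width max|bag| − 1 = 3, and hence tw(G) ≤ 3.

Yes; width 3.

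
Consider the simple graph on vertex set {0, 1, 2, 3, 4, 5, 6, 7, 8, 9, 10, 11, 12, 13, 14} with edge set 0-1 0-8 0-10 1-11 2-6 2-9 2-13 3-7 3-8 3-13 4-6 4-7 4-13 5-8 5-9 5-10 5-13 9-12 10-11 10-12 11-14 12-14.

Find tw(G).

A width-3 tree decomposition is:
Bags: B1 = {0, 1, 11, 14}  B2 = {0, 10, 11, 14}  B3 = {0, 10, 12, 14}  B4 = {0, 8, 10, 12}  B5 = {5, 8, 10, 12}  B6 = {5, 8, 9, 12}  B7 = {3, 5, 8, 9}  B8 = {3, 5, 9, 13}  B9 = {2, 3, 9, 13}  B10 = {2, 3, 7, 13}  B11 = {2, 4, 7, 13}  B12 = {2, 4, 6, 7}
Tree: B1–B2, B2–B3, B3–B4, B4–B5, B5–B6, B6–B7, B7–B8, B8–B9, B9–B10, B10–B11, B11–B12
The largest bag has 4 vertices, giving width 3; this decomposition certifies tw(G) ≤ 3. For the lower bound: the 4 vertex sets {1,11,14}, {0}, {10}, {5,8,9,12} are disjoint, each induces a connected subgraph, and every pair is joined by at least one edge of G. Contracting each set to a single vertex therefore yields K_{4} as a minor, and since treewidth is minor-monotone, tw(G) ≥ tw(K_{4}) = 3. Therefore the treewidth is 3.

3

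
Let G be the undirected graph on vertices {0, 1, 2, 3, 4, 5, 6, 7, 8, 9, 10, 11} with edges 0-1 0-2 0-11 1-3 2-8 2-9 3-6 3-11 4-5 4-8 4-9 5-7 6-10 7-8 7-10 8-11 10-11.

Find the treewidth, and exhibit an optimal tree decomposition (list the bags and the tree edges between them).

Every bag has size at most 4, so the width is 4 − 1 = 3 and tw(G) ≤ 3. For the lower bound: the 4 vertex sets {4,5,9}, {7}, {8}, {0,2,10,11} are disjoint, each induces a connected subgraph, and every pair is joined by at least one edge of G. Contracting each set to a single vertex therefore yields K_{4} as a minor, and since treewidth is minor-monotone, tw(G) ≥ tw(K_{4}) = 3. Therefore the treewidth is 3.

Treewidth 3.
One optimal decomposition is:
Bags: B1 = {4, 5, 7, 9}  B2 = {4, 7, 8, 9}  B3 = {2, 7, 8, 9}  B4 = {2, 7, 8, 10}  B5 = {2, 8, 10, 11}  B6 = {0, 2, 10, 11}  B7 = {0, 6, 10, 11}  B8 = {0, 3, 6, 11}  B9 = {0, 1, 3, 6}
Tree: B1–B2, B2–B3, B3–B4, B4–B5, B5–B6, B6–B7, B7–B8, B8–B9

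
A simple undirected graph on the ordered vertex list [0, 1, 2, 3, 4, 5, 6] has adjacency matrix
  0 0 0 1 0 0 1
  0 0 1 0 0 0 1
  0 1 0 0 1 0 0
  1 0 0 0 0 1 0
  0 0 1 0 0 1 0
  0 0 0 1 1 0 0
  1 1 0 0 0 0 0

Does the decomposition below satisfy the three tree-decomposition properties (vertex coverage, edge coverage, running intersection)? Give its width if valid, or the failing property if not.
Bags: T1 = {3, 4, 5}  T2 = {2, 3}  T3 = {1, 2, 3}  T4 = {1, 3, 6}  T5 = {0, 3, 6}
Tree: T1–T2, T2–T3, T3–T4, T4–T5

No — edge (4,2) lies in no bag.

A tree decomposition must satisfy three properties: every vertex lies in some bag; for every edge, both endpoints lie together in some bag; and for every vertex, the bags containing it form a connected subtree. Here edge (4,2) lies in no bag, so the decomposition is invalid.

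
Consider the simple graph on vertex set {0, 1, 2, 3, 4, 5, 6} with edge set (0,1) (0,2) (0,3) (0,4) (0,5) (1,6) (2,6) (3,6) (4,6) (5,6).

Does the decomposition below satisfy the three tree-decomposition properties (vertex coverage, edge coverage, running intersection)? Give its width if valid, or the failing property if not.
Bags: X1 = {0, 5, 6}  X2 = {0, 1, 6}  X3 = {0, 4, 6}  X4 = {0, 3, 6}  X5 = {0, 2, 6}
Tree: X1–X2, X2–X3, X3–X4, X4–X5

Yes; width 2.

Checking the three conditions: (i) the bags cover all of {0, 1, 2, 3, 4, 5, 6}; (ii) for each edge, some bag contains both endpoints; (iii) the bags containing any fixed vertex form a subtree. All hold, so the decomposition is valid with width 3 − 1 = 2.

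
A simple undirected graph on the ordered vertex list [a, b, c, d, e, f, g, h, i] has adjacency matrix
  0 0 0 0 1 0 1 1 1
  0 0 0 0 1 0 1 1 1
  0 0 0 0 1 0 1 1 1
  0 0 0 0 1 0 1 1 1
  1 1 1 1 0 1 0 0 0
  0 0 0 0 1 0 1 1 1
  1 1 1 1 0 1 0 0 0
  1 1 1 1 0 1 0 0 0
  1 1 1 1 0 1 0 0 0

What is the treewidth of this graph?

4

A width-4 tree decomposition is:
Bags: B1 = {c, e, g, h, i}  B2 = {d, e, g, h, i}  B3 = {e, f, g, h, i}  B4 = {b, e, g, h, i}  B5 = {a, e, g, h, i}
Tree: B1–B2, B2–B3, B3–B4, B4–B5
Each bag holds 5 vertices, so the decomposition has width 4, which upper-bounds the treewidth. For the lower bound: the 5 vertex sets {c,h}, {d,g}, {e,f}, {i}, {b} are disjoint, each induces a connected subgraph, and every pair is joined by at least one edge of G. Contracting each set to a single vertex therefore yields K_{5} as a minor, and since treewidth is minor-monotone, tw(G) ≥ tw(K_{5}) = 4. Therefore the treewidth is 4.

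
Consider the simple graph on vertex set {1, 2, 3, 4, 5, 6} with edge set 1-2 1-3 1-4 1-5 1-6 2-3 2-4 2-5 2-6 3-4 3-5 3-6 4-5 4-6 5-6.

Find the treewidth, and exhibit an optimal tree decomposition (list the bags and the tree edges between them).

With just one bag of size 6, the width is 6 − 1 = 5, so tw(G) ≤ 5. On the other hand G contains the 6-clique {1, 2, 3, 4, 5, 6}. A clique must lie in a single bag of any decomposition, so no decomposition can have width below 5. Combining the bounds, tw(G) = 5.

Treewidth 5.
One optimal decomposition is:
Bags: B1 = {1, 2, 3, 4, 5, 6}
Tree: (single bag)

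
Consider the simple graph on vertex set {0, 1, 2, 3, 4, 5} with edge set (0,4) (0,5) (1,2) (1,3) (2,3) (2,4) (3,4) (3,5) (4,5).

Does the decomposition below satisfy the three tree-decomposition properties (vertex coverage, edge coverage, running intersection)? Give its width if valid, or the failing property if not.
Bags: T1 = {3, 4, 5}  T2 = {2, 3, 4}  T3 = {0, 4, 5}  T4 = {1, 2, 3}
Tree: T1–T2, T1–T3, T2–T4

Yes; width 2.

Every vertex of G appears in some bag (union = {0, 1, 2, 3, 4, 5}); every edge is covered by a bag; and for each vertex v the set of bags containing v is connected in the bag tree. The decomposition is therefore valid. The largest bag has 3 vertices, so the width is 2.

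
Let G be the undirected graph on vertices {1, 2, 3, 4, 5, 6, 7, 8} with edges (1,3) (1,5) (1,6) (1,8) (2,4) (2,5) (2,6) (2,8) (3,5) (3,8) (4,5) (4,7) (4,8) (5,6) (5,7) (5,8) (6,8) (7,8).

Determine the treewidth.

3

A width-3 tree decomposition is:
Bags: B1 = {4, 5, 7, 8}  B2 = {2, 4, 5, 8}  B3 = {2, 5, 6, 8}  B4 = {1, 5, 6, 8}  B5 = {1, 3, 5, 8}
Tree: B1–B2, B2–B3, B3–B4, B4–B5
Every bag has size at most 4, so the width is 4 − 1 = 3 and tw(G) ≤ 3. For the lower bound, the 4 vertices {1, 3, 5, 8} are pairwise adjacent, and any tree decomposition puts a clique entirely inside one bag — forcing width ≥ 3. The upper and lower bounds meet at 3, so that is the treewidth.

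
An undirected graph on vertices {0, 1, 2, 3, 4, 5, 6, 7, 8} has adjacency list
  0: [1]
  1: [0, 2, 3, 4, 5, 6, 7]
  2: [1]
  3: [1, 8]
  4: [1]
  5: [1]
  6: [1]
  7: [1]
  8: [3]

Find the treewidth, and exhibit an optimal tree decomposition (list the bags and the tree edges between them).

The largest bag has 2 vertices, giving width 1; this decomposition certifies tw(G) ≤ 1. G has an edge, so its treewidth is at least 1. Therefore the treewidth is 1.

Treewidth 1.
One optimal decomposition is:
Bags: B1 = {1, 5}  B2 = {1, 4}  B3 = {1, 7}  B4 = {1, 3}  B5 = {0, 1}  B6 = {1, 2}  B7 = {1, 6}  B8 = {3, 8}
Tree: B1–B2, B1–B3, B2–B4, B3–B5, B4–B6, B2–B7, B4–B8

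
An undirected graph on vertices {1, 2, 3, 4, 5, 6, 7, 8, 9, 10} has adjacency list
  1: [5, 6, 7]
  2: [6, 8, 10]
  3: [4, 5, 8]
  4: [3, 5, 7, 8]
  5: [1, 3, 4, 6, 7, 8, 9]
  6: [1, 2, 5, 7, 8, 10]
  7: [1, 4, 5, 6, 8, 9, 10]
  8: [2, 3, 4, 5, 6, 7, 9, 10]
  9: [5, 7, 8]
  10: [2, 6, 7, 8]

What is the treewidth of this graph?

A width-3 tree decomposition is:
Bags: B1 = {4, 5, 7, 8}  B2 = {3, 4, 5, 8}  B3 = {5, 6, 7, 8}  B4 = {1, 5, 6, 7}  B5 = {6, 7, 8, 10}  B6 = {5, 7, 8, 9}  B7 = {2, 6, 8, 10}
Tree: B1–B2, B1–B3, B3–B4, B3–B5, B3–B6, B5–B7
The largest bag has 4 vertices, giving width 3; this decomposition certifies tw(G) ≤ 3. For the lower bound, the 4 vertices {2, 6, 8, 10} are pairwise adjacent, and any tree decomposition puts a clique entirely inside one bag — forcing width ≥ 3. Therefore the treewidth is 3.

3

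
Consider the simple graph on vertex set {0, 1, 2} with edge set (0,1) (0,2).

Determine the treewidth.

A width-1 tree decomposition is:
Bags: B1 = {0, 2}  B2 = {0, 1}
Tree: B1–B2
The largest bag has 2 vertices, giving width 1; this decomposition certifies tw(G) ≤ 1. Any graph with an edge has treewidth ≥ 1, and G has the edge 0–2. The upper and lower bounds meet at 1, so that is the treewidth.

1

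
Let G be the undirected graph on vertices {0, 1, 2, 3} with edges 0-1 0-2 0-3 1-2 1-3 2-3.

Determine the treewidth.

3

A width-3 tree decomposition is:
Bags: B1 = {0, 1, 2, 3}
Tree: (single bag)
A single bag containing all 4 vertices is trivially a valid decomposition of width 3. For the lower bound, the 4 vertices {0, 1, 2, 3} are pairwise adjacent, and any tree decomposition puts a clique entirely inside one bag — forcing width ≥ 3. Therefore the treewidth is 3.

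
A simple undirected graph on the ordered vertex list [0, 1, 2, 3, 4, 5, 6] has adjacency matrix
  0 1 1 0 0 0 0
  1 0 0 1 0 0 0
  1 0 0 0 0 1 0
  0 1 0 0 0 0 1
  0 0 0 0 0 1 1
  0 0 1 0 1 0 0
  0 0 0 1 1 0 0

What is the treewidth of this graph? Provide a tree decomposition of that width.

Treewidth 2.
One optimal decomposition is:
Bags: B1 = {4, 5, 6}  B2 = {3, 5, 6}  B3 = {1, 3, 5}  B4 = {0, 1, 5}  B5 = {0, 2, 5}
Tree: B1–B2, B2–B3, B3–B4, B4–B5

The largest bag has 3 vertices, giving width 2; this decomposition certifies tw(G) ≤ 2. For the lower bound, G contains the cycle 5–4–6–3–1–0–2–5, so G is not a forest; only forests have treewidth ≤ 1, hence tw(G) ≥ 2. The upper and lower bounds meet at 2, so that is the treewidth.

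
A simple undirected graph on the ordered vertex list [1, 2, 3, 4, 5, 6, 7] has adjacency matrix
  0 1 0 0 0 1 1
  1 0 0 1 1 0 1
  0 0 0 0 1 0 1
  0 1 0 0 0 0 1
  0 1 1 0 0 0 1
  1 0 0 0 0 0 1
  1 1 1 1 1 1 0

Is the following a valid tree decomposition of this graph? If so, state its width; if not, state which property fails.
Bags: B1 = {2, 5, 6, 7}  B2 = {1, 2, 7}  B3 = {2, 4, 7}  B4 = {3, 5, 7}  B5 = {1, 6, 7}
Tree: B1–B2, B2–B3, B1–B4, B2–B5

No — bags containing vertex 6 are not connected in the tree.

A tree decomposition must satisfy three properties: every vertex lies in some bag; for every edge, both endpoints lie together in some bag; and for every vertex, the bags containing it form a connected subtree. Here bags containing vertex 6 are not connected in the tree, so the decomposition is invalid.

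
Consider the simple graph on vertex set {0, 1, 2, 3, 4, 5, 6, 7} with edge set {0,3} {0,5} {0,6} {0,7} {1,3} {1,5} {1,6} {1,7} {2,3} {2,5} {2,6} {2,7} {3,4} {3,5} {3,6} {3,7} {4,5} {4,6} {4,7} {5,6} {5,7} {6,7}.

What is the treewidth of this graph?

A width-4 tree decomposition is:
Bags: B1 = {0, 3, 5, 6, 7}  B2 = {3, 4, 5, 6, 7}  B3 = {2, 3, 5, 6, 7}  B4 = {1, 3, 5, 6, 7}
Tree: B1–B2, B1–B3, B1–B4
Every bag has size at most 5, so the width is 5 − 1 = 4 and tw(G) ≤ 4. On the other hand G contains the 5-clique {0, 3, 5, 6, 7}. A clique must lie in a single bag of any decomposition, so no decomposition can have width below 4. Combining the bounds, tw(G) = 4.

4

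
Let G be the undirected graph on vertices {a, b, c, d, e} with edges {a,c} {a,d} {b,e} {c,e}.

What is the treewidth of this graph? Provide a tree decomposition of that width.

The largest bag has 2 vertices, giving width 1; this decomposition certifies tw(G) ≤ 1. Any graph with an edge has treewidth ≥ 1, and G has the edge b–e. Therefore the treewidth is 1.

Treewidth 1.
One optimal decomposition is:
Bags: B1 = {b, e}  B2 = {c, e}  B3 = {a, c}  B4 = {a, d}
Tree: B1–B2, B2–B3, B3–B4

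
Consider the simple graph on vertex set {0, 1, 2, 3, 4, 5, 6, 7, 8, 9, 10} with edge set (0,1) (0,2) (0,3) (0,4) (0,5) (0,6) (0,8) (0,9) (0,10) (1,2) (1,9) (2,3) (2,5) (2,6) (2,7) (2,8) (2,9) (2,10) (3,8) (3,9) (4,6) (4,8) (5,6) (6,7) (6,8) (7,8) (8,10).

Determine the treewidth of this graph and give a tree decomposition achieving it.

Treewidth 3.
One optimal decomposition is:
Bags: B1 = {0, 2, 3, 8}  B2 = {0, 2, 6, 8}  B3 = {0, 2, 8, 10}  B4 = {0, 2, 5, 6}  B5 = {2, 6, 7, 8}  B6 = {0, 2, 3, 9}  B7 = {0, 1, 2, 9}  B8 = {0, 4, 6, 8}
Tree: B1–B2, B2–B3, B2–B4, B2–B5, B1–B6, B6–B7, B2–B8

Every bag has size at most 4, so the width is 4 − 1 = 3 and tw(G) ≤ 3. For the lower bound, the 4 vertices {0, 2, 8, 10} are pairwise adjacent, and any tree decomposition puts a clique entirely inside one bag — forcing width ≥ 3. Hence tw(G) = 3 exactly.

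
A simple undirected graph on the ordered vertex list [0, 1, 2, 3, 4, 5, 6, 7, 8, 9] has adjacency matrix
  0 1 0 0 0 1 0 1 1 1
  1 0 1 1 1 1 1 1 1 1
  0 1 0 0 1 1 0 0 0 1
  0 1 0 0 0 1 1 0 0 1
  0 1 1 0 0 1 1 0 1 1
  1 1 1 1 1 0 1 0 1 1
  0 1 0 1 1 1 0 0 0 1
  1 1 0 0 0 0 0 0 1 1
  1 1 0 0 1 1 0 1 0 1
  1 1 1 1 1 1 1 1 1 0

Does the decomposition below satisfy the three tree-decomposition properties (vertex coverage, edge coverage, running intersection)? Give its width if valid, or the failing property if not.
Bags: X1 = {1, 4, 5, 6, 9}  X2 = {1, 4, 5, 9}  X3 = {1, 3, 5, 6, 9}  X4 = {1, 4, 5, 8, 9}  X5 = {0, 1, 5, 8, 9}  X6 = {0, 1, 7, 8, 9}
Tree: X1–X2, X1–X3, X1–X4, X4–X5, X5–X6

A tree decomposition must satisfy three properties: every vertex lies in some bag; for every edge, both endpoints lie together in some bag; and for every vertex, the bags containing it form a connected subtree. Here vertex 2 appears in no bag, so the decomposition is invalid.

No — vertex 2 appears in no bag.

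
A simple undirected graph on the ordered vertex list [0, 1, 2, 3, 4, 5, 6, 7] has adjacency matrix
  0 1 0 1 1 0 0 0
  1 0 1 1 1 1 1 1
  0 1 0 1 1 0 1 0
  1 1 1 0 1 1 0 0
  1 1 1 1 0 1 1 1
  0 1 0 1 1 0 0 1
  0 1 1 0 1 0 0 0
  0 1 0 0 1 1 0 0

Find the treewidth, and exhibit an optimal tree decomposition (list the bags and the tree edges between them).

Treewidth 3.
One such decomposition:
Bags: B1 = {0, 1, 3, 4}  B2 = {1, 2, 3, 4}  B3 = {1, 3, 4, 5}  B4 = {1, 2, 4, 6}  B5 = {1, 4, 5, 7}
Tree: B1–B2, B2–B3, B2–B4, B3–B5

Every bag has size at most 4, so the width is 4 − 1 = 3 and tw(G) ≤ 3. On the other hand G contains the 4-clique {0, 1, 3, 4}. A clique must lie in a single bag of any decomposition, so no decomposition can have width below 3. Combining the bounds, tw(G) = 3.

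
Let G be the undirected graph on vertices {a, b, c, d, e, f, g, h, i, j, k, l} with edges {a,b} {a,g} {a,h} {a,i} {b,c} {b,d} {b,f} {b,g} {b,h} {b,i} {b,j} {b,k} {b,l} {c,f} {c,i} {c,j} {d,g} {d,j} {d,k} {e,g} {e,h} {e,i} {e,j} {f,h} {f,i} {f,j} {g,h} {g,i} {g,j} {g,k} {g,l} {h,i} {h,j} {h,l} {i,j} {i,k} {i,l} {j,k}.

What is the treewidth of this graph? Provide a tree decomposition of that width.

Treewidth 4.
One such decomposition:
Bags: B1 = {b, g, h, i, j}  B2 = {b, f, h, i, j}  B3 = {b, g, i, j, k}  B4 = {b, c, f, i, j}  B5 = {b, d, g, j, k}  B6 = {e, g, h, i, j}  B7 = {a, b, g, h, i}  B8 = {b, g, h, i, l}
Tree: B1–B2, B1–B3, B2–B4, B3–B5, B1–B6, B1–B7, B7–B8

Every bag has size at most 5, so the width is 5 − 1 = 4 and tw(G) ≤ 4. For the lower bound, the 5 vertices {e, g, h, i, j} are pairwise adjacent, and any tree decomposition puts a clique entirely inside one bag — forcing width ≥ 4. Combining the bounds, tw(G) = 4.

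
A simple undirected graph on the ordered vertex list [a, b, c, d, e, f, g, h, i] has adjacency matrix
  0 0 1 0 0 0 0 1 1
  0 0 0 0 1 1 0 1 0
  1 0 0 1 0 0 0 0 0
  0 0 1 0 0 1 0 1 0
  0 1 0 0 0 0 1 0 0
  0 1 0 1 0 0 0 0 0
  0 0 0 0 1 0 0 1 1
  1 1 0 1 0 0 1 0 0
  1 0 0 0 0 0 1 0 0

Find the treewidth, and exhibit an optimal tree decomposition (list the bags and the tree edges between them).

Every bag has size at most 4, so the width is 4 − 1 = 3 and tw(G) ≤ 3. For the lower bound: the 4 vertex sets {a,c,i}, {d}, {h}, {b,e,f,g} are disjoint, each induces a connected subgraph, and every pair is joined by at least one edge of G. Contracting each set to a single vertex therefore yields K_{4} as a minor, and since treewidth is minor-monotone, tw(G) ≥ tw(K_{4}) = 3. Combining the bounds, tw(G) = 3.

Treewidth 3.
One such decomposition:
Bags: B1 = {a, c, d, i}  B2 = {a, d, h, i}  B3 = {d, g, h, i}  B4 = {d, f, g, h}  B5 = {b, f, g, h}  B6 = {b, e, f, g}
Tree: B1–B2, B2–B3, B3–B4, B4–B5, B5–B6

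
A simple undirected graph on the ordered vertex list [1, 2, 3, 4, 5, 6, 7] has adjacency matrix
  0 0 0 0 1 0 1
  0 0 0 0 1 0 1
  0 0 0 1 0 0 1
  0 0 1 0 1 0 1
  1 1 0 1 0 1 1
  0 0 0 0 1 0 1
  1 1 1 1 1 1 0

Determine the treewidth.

A width-2 tree decomposition is:
Bags: B1 = {4, 5, 7}  B2 = {5, 6, 7}  B3 = {2, 5, 7}  B4 = {3, 4, 7}  B5 = {1, 5, 7}
Tree: B1–B2, B1–B3, B1–B4, B1–B5
Each bag holds 3 vertices, so the decomposition has width 2, which upper-bounds the treewidth. Conversely, {3, 4, 7} is a clique of size 3, and the vertices of any clique must share a bag in every tree decomposition; so some bag has ≥ 3 vertices and tw(G) ≥ 2. Therefore the treewidth is 2.

2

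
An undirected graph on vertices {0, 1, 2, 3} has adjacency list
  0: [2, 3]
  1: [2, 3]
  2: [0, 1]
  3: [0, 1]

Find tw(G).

2

A width-2 tree decomposition is:
Bags: B1 = {0, 1, 3}  B2 = {0, 1, 2}
Tree: B1–B2
Each bag holds 3 vertices, so the decomposition has width 2, which upper-bounds the treewidth. The edges 0–3–1–2–0 form a cycle, so G is not a tree and its treewidth is at least 2. Combining the bounds, tw(G) = 2.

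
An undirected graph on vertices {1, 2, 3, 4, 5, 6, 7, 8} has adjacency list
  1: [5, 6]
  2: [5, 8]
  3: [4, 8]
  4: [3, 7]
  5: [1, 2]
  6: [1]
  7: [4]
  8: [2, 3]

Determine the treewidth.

1

A width-1 tree decomposition is:
Bags: B1 = {4, 7}  B2 = {3, 4}  B3 = {3, 8}  B4 = {2, 8}  B5 = {2, 5}  B6 = {1, 5}  B7 = {1, 6}
Tree: B1–B2, B2–B3, B3–B4, B4–B5, B5–B6, B6–B7
Every bag has size at most 2, so the width is 2 − 1 = 1 and tw(G) ≤ 1. Any graph with an edge has treewidth ≥ 1, and G has the edge 7–4. The upper and lower bounds meet at 1, so that is the treewidth.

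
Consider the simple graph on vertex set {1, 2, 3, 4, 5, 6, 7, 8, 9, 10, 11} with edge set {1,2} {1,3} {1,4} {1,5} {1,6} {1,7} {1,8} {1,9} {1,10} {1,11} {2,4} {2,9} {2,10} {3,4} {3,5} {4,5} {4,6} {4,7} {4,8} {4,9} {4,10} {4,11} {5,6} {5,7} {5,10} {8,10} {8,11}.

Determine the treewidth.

3

A width-3 tree decomposition is:
Bags: B1 = {1, 4, 8, 10}  B2 = {1, 4, 5, 10}  B3 = {1, 4, 5, 6}  B4 = {1, 2, 4, 10}  B5 = {1, 2, 4, 9}  B6 = {1, 3, 4, 5}  B7 = {1, 4, 8, 11}  B8 = {1, 4, 5, 7}
Tree: B1–B2, B2–B3, B2–B4, B4–B5, B3–B6, B1–B7, B2–B8
The largest bag has 4 vertices, giving width 3; this decomposition certifies tw(G) ≤ 3. On the other hand G contains the 4-clique {1, 2, 4, 9}. A clique must lie in a single bag of any decomposition, so no decomposition can have width below 3. Combining the bounds, tw(G) = 3.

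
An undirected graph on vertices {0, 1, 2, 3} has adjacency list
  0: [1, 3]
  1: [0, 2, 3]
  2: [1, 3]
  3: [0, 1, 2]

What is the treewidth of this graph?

2

A width-2 tree decomposition is:
Bags: B1 = {1, 2, 3}  B2 = {0, 1, 3}
Tree: B1–B2
Every bag has size at most 3, so the width is 3 − 1 = 2 and tw(G) ≤ 2. On the other hand G contains the 3-clique {0, 1, 3}. A clique must lie in a single bag of any decomposition, so no decomposition can have width below 2. The upper and lower bounds meet at 2, so that is the treewidth.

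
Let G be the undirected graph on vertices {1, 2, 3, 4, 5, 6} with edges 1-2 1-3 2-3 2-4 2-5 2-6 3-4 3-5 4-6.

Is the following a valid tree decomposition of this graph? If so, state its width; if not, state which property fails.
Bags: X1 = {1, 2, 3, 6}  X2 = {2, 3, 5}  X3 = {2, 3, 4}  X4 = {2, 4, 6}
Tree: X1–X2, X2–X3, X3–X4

No — bags containing vertex 6 are not connected in the tree.

A tree decomposition must satisfy three properties: every vertex lies in some bag; for every edge, both endpoints lie together in some bag; and for every vertex, the bags containing it form a connected subtree. Here bags containing vertex 6 are not connected in the tree, so the decomposition is invalid.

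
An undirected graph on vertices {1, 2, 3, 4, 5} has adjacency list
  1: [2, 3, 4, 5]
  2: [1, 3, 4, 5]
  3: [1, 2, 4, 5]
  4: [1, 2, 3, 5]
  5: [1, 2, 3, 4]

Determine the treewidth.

A width-4 tree decomposition is:
Bags: B1 = {1, 2, 3, 4, 5}
Tree: (single bag)
With just one bag of size 5, the width is 5 − 1 = 4, so tw(G) ≤ 4. On the other hand G contains the 5-clique {1, 2, 3, 4, 5}. A clique must lie in a single bag of any decomposition, so no decomposition can have width below 4. Hence tw(G) = 4 exactly.

4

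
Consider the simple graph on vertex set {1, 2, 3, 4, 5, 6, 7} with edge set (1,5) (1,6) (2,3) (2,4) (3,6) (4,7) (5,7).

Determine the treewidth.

A width-2 tree decomposition is:
Bags: B1 = {1, 3, 6}  B2 = {1, 3, 5}  B3 = {3, 5, 7}  B4 = {3, 4, 7}  B5 = {2, 3, 4}
Tree: B1–B2, B2–B3, B3–B4, B4–B5
The largest bag has 3 vertices, giving width 2; this decomposition certifies tw(G) ≤ 2. For the lower bound, G contains the cycle 3–6–1–5–7–4–2–3, so G is not a forest; only forests have treewidth ≤ 1, hence tw(G) ≥ 2. Therefore the treewidth is 2.

2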